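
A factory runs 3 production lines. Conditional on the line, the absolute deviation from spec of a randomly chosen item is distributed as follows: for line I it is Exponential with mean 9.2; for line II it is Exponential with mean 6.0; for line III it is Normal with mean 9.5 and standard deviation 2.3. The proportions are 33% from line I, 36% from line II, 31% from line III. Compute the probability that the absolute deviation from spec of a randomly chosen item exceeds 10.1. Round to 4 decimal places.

0.3001

Conditional on each line, P(X > 10.1): I: 0.333596; II: 0.185754; III: 0.397097.
By total probability, P(X > 10.1) = 0.33·0.333596 + 0.36·0.185754 + 0.31·0.397097 = 0.300058.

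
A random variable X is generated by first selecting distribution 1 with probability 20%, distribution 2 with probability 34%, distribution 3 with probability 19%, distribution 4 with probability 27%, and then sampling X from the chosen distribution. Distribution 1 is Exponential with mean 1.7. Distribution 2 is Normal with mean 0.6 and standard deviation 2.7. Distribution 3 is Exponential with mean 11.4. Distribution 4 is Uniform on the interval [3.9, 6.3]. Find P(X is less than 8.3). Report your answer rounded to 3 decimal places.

0.906

Conditional on each component, P(X < 8.3): 1: 0.992421; 2: 0.997827; 3: 0.51716; 4: 1.
By total probability, P(X < 8.3) = 0.2·0.992421 + 0.34·0.997827 + 0.19·0.51716 + 0.27·1 = 0.906006.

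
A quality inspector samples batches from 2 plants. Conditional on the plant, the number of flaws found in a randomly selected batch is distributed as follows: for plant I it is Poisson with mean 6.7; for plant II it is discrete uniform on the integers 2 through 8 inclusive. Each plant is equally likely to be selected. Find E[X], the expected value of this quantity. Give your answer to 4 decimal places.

Component means — I: 6.7; II: 5.
E[X] = 0.5·6.7 + 0.5·5 = 5.85.

5.8500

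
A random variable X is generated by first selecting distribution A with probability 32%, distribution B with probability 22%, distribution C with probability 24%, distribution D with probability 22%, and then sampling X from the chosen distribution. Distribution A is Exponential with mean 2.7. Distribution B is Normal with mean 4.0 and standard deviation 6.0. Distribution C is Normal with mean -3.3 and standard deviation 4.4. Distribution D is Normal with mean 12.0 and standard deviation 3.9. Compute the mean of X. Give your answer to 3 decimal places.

Component means — A: 2.7; B: 4; C: -3.3; D: 12.
E[X] = 0.32·2.7 + 0.22·4 + 0.24·-3.3 + 0.22·12 = 3.592.

3.592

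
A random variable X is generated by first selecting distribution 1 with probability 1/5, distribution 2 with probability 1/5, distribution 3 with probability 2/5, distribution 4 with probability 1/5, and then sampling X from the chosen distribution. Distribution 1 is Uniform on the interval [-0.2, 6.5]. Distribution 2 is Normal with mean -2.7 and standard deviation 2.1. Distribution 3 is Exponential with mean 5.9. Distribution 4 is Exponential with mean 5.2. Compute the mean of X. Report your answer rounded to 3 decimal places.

Component means — 1: 3.15; 2: -2.7; 3: 5.9; 4: 5.2.
E[X] = 0.2·3.15 + 0.2·-2.7 + 0.4·5.9 + 0.2·5.2 = 3.49.

3.490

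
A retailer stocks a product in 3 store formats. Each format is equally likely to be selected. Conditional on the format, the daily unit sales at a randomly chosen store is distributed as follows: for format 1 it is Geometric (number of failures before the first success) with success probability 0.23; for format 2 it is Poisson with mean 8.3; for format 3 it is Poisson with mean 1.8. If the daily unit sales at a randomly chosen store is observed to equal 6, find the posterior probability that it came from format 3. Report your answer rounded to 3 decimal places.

0.046

Likelihoods P(X=6 | ·): 1: 0.0479371; 2: 0.112847; 3: 0.00780859.
Posterior ∝ prior × likelihood. Numerator for 3: 0.333333·0.00780859 = 0.00260286.
Normalizing constant: 0.333333·0.0479371 + 0.333333·0.112847 + 0.333333·0.00780859 = 0.0561977.
P(3 | observation) = 0.00260286 / 0.0561977 = 0.0463161.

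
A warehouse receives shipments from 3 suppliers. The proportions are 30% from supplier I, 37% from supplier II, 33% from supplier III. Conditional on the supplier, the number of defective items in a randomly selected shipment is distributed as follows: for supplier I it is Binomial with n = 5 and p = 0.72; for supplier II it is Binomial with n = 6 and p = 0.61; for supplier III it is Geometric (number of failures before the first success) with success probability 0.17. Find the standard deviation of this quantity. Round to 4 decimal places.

Per component, I: μ=3.6, E[X²]=13.968; II: μ=3.66, E[X²]=14.823; III: μ=4.88235, E[X²]=52.5571.
E[X] = 0.3·3.6 + 0.37·3.66 + 0.33·4.88235 = 4.04538.
E[X²] = 0.3·13.968 + 0.37·14.823 + 0.33·52.5571 = 27.0188.
Var(X) = E[X²] − (E[X])² = 27.0188 − 16.3651 = 10.6537.
SD(X) = √10.6537 = 3.264.

3.2640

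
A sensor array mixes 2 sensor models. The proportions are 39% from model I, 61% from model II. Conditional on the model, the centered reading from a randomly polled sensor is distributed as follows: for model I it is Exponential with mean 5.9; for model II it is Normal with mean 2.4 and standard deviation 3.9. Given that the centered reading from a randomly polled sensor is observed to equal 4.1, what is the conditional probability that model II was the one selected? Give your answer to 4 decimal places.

Likelihoods f(4.1 | ·): I: 0.0845961; II: 0.0930221.
Posterior ∝ prior × likelihood. Numerator for II: 0.61·0.0930221 = 0.0567435.
Normalizing constant: 0.39·0.0845961 + 0.61·0.0930221 = 0.0897359.
P(II | observation) = 0.0567435 / 0.0897359 = 0.632338.

0.6323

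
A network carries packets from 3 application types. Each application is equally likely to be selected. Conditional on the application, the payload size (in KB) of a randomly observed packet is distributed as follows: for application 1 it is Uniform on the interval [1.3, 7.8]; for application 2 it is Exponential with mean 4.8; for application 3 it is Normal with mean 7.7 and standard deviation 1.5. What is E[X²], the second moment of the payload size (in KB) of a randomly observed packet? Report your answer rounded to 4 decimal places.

For each component E[X²] = Var + (mean)², giving 1: 24.2233; 2: 46.08; 3: 61.54.
Overall E[X²] = 0.333333·24.2233 + 0.333333·46.08 + 0.333333·61.54 = 43.9478.

43.9478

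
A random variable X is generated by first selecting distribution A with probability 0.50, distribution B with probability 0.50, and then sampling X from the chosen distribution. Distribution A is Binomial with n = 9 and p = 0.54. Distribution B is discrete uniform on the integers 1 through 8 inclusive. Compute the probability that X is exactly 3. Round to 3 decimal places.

0.125

Conditional on each component, P(X = 3): A: 0.125316; B: 0.125.
By total probability, P(X = 3) = 0.5·0.125316 + 0.5·0.125 = 0.125158.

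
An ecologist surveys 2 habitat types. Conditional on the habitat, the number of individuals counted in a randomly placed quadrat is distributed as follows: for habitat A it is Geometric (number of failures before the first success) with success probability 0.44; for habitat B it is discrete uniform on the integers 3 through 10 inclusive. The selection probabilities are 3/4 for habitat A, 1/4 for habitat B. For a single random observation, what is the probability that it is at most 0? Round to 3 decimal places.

Conditional on each habitat, P(X ≤ 0): A: 0.44; B: 0.
By total probability, P(X ≤ 0) = 0.75·0.44 + 0.25·0 = 0.33.

0.330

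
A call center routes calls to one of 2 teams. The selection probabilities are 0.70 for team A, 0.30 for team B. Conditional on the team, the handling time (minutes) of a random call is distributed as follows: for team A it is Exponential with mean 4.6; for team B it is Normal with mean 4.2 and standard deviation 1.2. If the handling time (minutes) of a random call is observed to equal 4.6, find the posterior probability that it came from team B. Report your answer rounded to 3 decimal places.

Likelihoods f(4.6 | ·): A: 0.0799738; B: 0.314486.
Posterior ∝ prior × likelihood. Numerator for B: 0.3·0.314486 = 0.0943458.
Normalizing constant: 0.7·0.0799738 + 0.3·0.314486 = 0.150327.
P(B | observation) = 0.0943458 / 0.150327 = 0.627602.

0.628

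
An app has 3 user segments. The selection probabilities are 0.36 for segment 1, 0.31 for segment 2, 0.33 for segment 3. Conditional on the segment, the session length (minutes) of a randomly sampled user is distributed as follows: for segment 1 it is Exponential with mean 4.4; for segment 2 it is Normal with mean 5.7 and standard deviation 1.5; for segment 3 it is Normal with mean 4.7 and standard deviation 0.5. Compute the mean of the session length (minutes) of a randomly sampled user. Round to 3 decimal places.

Component means — 1: 4.4; 2: 5.7; 3: 4.7.
E[X] = 0.36·4.4 + 0.31·5.7 + 0.33·4.7 = 4.902.

4.902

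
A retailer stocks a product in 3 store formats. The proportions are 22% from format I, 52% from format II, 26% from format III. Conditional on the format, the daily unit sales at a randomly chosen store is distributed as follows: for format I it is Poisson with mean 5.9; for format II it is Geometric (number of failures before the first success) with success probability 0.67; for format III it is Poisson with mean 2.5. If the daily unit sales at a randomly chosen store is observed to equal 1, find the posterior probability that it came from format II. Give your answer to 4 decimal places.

Likelihoods P(X=1 | ·): I: 0.0161627; II: 0.2211; III: 0.205212.
Posterior ∝ prior × likelihood. Numerator for II: 0.52·0.2211 = 0.114972.
Normalizing constant: 0.22·0.0161627 + 0.52·0.2211 + 0.26·0.205212 = 0.171883.
P(II | observation) = 0.114972 / 0.171883 = 0.668897.

0.6689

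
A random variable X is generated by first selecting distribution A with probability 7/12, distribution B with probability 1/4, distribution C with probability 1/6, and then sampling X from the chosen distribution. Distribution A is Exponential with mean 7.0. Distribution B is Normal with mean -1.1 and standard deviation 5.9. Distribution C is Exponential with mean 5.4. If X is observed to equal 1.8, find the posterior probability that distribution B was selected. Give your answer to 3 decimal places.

Likelihoods f(1.8 | ·): A: 0.110465; B: 0.0599233; C: 0.132691.
Posterior ∝ prior × likelihood. Numerator for B: 0.25·0.0599233 = 0.0149808.
Normalizing constant: 0.583333·0.110465 + 0.25·0.0599233 + 0.166667·0.132691 = 0.101534.
P(B | observation) = 0.0149808 / 0.101534 = 0.147545.

0.148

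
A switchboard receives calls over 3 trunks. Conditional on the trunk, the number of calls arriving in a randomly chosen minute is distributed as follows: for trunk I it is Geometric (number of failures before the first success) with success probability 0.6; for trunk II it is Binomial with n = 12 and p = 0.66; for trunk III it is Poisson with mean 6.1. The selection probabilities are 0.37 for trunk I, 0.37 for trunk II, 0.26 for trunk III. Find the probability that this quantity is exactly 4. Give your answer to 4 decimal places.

0.0455

Conditional on each trunk, P(X = 4): I: 0.01536; II: 0.0167731; III: 0.129393.
By total probability, P(X = 4) = 0.37·0.01536 + 0.37·0.0167731 + 0.26·0.129393 = 0.0455315.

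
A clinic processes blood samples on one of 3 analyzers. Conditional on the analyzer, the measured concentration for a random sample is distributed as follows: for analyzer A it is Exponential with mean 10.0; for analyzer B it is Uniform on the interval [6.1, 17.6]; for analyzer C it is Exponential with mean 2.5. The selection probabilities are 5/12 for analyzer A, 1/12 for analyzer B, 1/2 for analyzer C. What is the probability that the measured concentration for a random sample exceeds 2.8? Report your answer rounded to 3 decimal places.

0.561

Conditional on each analyzer, P(X > 2.8): A: 0.755784; B: 1; C: 0.32628.
By total probability, P(X > 2.8) = 0.416667·0.755784 + 0.0833333·1 + 0.5·0.32628 = 0.561383.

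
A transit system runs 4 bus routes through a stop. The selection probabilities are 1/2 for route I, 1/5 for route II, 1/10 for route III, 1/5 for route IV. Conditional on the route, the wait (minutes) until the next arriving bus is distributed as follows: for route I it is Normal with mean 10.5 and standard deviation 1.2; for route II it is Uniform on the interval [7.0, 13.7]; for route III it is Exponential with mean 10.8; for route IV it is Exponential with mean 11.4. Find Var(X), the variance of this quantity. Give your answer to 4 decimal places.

39.2673

Per component, I: μ=10.5, E[X²]=111.69; II: μ=10.35, E[X²]=110.863; III: μ=10.8, E[X²]=233.28; IV: μ=11.4, E[X²]=259.92.
E[X] = 0.5·10.5 + 0.2·10.35 + 0.1·10.8 + 0.2·11.4 = 10.68.
E[X²] = 0.5·111.69 + 0.2·110.863 + 0.1·233.28 + 0.2·259.92 = 153.33.
Var(X) = E[X²] − (E[X])² = 153.33 − 114.062 = 39.2673.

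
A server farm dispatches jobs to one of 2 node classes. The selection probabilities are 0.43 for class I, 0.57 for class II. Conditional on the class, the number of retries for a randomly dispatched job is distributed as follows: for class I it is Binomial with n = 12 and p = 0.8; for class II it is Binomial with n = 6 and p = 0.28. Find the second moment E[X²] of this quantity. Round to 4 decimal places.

For each component E[X²] = Var + (mean)², giving I: 94.08; II: 4.032.
Overall E[X²] = 0.43·94.08 + 0.57·4.032 = 42.7526.

42.7526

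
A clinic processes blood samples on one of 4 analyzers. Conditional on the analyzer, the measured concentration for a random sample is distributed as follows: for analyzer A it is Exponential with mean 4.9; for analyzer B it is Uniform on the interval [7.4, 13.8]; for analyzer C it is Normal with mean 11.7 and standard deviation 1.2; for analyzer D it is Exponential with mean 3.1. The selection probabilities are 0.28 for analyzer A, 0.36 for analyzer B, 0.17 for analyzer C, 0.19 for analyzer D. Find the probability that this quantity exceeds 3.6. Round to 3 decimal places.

0.724

Conditional on each analyzer, P(X > 3.6): A: 0.479652; B: 1; C: 1; D: 0.313082.
By total probability, P(X > 3.6) = 0.28·0.479652 + 0.36·1 + 0.17·1 + 0.19·0.313082 = 0.723788.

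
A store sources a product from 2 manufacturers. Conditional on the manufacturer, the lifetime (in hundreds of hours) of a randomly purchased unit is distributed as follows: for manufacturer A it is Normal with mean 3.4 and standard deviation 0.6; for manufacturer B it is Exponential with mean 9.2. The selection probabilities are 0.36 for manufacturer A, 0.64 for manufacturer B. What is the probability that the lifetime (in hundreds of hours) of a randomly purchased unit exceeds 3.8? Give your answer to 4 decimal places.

Conditional on each manufacturer, P(X > 3.8): A: 0.252493; B: 0.661634.
By total probability, P(X > 3.8) = 0.36·0.252493 + 0.64·0.661634 = 0.514343.

0.5143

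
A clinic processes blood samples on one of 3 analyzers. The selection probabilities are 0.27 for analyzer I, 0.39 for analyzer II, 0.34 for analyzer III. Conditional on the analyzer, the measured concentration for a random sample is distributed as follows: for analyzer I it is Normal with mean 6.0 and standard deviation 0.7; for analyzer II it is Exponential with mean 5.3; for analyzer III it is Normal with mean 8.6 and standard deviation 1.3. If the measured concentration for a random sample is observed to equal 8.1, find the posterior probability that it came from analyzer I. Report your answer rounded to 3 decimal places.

Likelihoods f(8.1 | ·): I: 0.00633121; II: 0.0409252; III: 0.285.
Posterior ∝ prior × likelihood. Numerator for I: 0.27·0.00633121 = 0.00170943.
Normalizing constant: 0.27·0.00633121 + 0.39·0.0409252 + 0.34·0.285 = 0.11457.
P(I | observation) = 0.00170943 / 0.11457 = 0.0149204.

0.015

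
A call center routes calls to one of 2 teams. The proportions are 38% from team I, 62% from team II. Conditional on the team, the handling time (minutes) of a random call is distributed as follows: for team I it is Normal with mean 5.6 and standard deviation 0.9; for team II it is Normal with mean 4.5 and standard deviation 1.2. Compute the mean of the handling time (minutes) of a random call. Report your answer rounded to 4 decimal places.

Component means — I: 5.6; II: 4.5.
E[X] = 0.38·5.6 + 0.62·4.5 = 4.918.

4.9180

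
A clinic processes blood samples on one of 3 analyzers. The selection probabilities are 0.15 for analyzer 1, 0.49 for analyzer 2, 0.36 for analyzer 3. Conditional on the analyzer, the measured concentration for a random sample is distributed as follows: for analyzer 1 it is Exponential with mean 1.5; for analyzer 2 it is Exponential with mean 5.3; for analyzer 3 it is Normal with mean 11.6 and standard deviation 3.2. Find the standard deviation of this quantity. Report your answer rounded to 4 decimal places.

5.5999

Per component, 1: μ=1.5, E[X²]=4.5; 2: μ=5.3, E[X²]=56.18; 3: μ=11.6, E[X²]=144.8.
E[X] = 0.15·1.5 + 0.49·5.3 + 0.36·11.6 = 6.998.
E[X²] = 0.15·4.5 + 0.49·56.18 + 0.36·144.8 = 80.3312.
Var(X) = E[X²] − (E[X])² = 80.3312 − 48.972 = 31.3592.
SD(X) = √31.3592 = 5.59993.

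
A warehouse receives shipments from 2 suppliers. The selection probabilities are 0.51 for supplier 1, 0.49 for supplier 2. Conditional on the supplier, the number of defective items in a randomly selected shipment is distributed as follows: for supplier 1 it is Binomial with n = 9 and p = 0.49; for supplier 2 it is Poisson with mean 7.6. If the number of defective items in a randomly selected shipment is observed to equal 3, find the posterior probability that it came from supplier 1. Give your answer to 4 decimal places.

0.8317

Likelihoods P(X=3 | ·): 1: 0.173896; 2: 0.0366144.
Posterior ∝ prior × likelihood. Numerator for 1: 0.51·0.173896 = 0.0886868.
Normalizing constant: 0.51·0.173896 + 0.49·0.0366144 = 0.106628.
P(1 | observation) = 0.0886868 / 0.106628 = 0.831741.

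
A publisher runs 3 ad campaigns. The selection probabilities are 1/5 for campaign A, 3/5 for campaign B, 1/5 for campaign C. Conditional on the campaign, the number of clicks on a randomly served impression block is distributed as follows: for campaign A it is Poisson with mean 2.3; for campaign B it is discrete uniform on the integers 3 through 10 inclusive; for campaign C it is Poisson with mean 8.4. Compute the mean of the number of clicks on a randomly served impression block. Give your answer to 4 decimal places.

6.0400

Component means — A: 2.3; B: 6.5; C: 8.4.
E[X] = 0.2·2.3 + 0.6·6.5 + 0.2·8.4 = 6.04.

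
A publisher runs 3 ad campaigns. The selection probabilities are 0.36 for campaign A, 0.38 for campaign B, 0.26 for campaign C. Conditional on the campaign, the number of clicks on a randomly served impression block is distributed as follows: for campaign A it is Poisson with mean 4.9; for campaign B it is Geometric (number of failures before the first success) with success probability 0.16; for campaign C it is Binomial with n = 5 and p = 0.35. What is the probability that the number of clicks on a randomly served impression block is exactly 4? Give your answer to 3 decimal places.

0.107

Conditional on each campaign, P(X = 4): A: 0.178867; B: 0.0796594; C: 0.0487703.
By total probability, P(X = 4) = 0.36·0.178867 + 0.38·0.0796594 + 0.26·0.0487703 = 0.107343.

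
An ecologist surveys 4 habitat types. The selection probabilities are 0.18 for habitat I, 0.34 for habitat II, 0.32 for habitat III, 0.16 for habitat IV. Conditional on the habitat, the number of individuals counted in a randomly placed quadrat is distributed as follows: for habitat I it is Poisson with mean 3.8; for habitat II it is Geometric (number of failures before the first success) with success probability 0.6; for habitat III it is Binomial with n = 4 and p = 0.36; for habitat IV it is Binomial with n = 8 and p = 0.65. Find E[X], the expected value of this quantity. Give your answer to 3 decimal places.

Component means — I: 3.8; II: 0.666667; III: 1.44; IV: 5.2.
E[X] = 0.18·3.8 + 0.34·0.666667 + 0.32·1.44 + 0.16·5.2 = 2.20347.

2.203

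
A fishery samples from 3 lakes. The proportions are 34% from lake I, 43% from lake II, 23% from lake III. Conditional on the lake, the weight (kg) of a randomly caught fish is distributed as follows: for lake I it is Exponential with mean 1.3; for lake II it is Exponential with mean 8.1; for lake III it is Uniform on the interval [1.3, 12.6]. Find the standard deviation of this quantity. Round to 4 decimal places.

6.3735

Per component, I: μ=1.3, E[X²]=3.38; II: μ=8.1, E[X²]=131.22; III: μ=6.95, E[X²]=58.9433.
E[X] = 0.34·1.3 + 0.43·8.1 + 0.23·6.95 = 5.5235.
E[X²] = 0.34·3.38 + 0.43·131.22 + 0.23·58.9433 = 71.1308.
Var(X) = E[X²] − (E[X])² = 71.1308 − 30.5091 = 40.6217.
SD(X) = √40.6217 = 6.37352.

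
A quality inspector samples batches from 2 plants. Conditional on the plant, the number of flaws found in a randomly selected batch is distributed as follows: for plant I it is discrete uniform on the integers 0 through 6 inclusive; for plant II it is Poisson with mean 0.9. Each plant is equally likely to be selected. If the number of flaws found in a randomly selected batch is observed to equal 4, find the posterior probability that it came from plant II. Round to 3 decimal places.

0.072

Likelihoods P(X=4 | ·): I: 0.142857; II: 0.0111146.
Posterior ∝ prior × likelihood. Numerator for II: 0.5·0.0111146 = 0.0055573.
Normalizing constant: 0.5·0.142857 + 0.5·0.0111146 = 0.0769859.
P(II | observation) = 0.0055573 / 0.0769859 = 0.072186.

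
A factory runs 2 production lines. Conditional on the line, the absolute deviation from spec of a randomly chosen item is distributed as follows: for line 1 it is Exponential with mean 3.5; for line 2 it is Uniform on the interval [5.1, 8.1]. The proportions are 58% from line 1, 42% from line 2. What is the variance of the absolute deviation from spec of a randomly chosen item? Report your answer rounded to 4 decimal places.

Per component, 1: μ=3.5, E[X²]=24.5; 2: μ=6.6, E[X²]=44.31.
E[X] = 0.58·3.5 + 0.42·6.6 = 4.802.
E[X²] = 0.58·24.5 + 0.42·44.31 = 32.8202.
Var(X) = E[X²] − (E[X])² = 32.8202 − 23.0592 = 9.761.

9.7610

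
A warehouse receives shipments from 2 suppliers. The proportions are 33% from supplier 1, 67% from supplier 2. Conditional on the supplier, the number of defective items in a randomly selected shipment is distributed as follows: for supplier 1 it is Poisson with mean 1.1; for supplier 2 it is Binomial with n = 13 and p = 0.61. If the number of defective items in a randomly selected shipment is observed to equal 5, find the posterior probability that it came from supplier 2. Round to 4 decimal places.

0.9636

Likelihoods P(X=5 | ·): 1: 0.00446744; 2: 0.0581761.
Posterior ∝ prior × likelihood. Numerator for 2: 0.67·0.0581761 = 0.038978.
Normalizing constant: 0.33·0.00446744 + 0.67·0.0581761 = 0.0404522.
P(2 | observation) = 0.038978 / 0.0404522 = 0.963556.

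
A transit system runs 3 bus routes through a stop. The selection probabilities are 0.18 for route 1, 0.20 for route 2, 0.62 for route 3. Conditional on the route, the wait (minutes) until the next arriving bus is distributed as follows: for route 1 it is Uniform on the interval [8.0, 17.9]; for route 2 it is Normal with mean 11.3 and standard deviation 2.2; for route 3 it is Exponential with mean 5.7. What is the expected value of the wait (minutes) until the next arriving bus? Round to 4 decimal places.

8.1250

Component means — 1: 12.95; 2: 11.3; 3: 5.7.
E[X] = 0.18·12.95 + 0.2·11.3 + 0.62·5.7 = 8.125.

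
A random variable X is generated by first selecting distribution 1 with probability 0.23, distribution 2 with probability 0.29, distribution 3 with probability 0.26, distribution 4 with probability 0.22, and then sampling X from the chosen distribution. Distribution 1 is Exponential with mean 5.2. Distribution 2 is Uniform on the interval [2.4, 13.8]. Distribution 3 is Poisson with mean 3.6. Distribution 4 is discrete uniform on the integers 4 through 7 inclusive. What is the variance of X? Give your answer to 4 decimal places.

13.4541

Per component, 1: μ=5.2, E[X²]=54.08; 2: μ=8.1, E[X²]=76.44; 3: μ=3.6, E[X²]=16.56; 4: μ=5.5, E[X²]=31.5.
E[X] = 0.23·5.2 + 0.29·8.1 + 0.26·3.6 + 0.22·5.5 = 5.691.
E[X²] = 0.23·54.08 + 0.29·76.44 + 0.26·16.56 + 0.22·31.5 = 45.8416.
Var(X) = E[X²] − (E[X])² = 45.8416 − 32.3875 = 13.4541.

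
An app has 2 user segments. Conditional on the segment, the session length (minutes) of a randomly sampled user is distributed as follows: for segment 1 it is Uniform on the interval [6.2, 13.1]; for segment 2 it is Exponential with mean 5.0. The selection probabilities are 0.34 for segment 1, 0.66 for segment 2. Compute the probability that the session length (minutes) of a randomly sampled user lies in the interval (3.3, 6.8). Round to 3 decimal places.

Conditional on each segment, P(3.3 < X < 6.8): 1: 0.0869565; 2: 0.260191.
By total probability, P(3.3 < X < 6.8) = 0.34·0.0869565 + 0.66·0.260191 = 0.201291.

0.201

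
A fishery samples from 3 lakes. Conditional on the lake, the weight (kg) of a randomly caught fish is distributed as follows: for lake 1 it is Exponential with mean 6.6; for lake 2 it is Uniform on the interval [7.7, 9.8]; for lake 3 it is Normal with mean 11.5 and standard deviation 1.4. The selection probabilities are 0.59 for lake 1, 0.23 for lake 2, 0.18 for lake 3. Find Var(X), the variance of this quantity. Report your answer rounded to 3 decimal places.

29.628

Per component, 1: μ=6.6, E[X²]=87.12; 2: μ=8.75, E[X²]=76.93; 3: μ=11.5, E[X²]=134.21.
E[X] = 0.59·6.6 + 0.23·8.75 + 0.18·11.5 = 7.9765.
E[X²] = 0.59·87.12 + 0.23·76.93 + 0.18·134.21 = 93.2525.
Var(X) = E[X²] − (E[X])² = 93.2525 − 63.6246 = 29.6279.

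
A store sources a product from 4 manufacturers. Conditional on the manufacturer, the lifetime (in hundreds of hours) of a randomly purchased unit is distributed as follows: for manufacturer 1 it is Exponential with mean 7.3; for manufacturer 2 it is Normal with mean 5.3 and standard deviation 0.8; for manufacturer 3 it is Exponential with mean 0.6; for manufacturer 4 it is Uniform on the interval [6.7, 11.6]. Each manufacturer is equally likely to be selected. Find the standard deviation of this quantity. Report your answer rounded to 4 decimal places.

4.9212

Per component, 1: μ=7.3, E[X²]=106.58; 2: μ=5.3, E[X²]=28.73; 3: μ=0.6, E[X²]=0.72; 4: μ=9.15, E[X²]=85.7233.
E[X] = 0.25·7.3 + 0.25·5.3 + 0.25·0.6 + 0.25·9.15 = 5.5875.
E[X²] = 0.25·106.58 + 0.25·28.73 + 0.25·0.72 + 0.25·85.7233 = 55.4383.
Var(X) = E[X²] − (E[X])² = 55.4383 − 31.2202 = 24.2182.
SD(X) = √24.2182 = 4.9212.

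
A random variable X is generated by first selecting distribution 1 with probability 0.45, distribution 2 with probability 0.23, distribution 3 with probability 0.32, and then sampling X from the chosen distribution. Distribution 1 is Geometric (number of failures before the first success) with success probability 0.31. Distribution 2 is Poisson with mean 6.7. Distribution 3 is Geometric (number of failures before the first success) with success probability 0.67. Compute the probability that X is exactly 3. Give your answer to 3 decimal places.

Conditional on each component, P(X = 3): 1: 0.101838; 2: 0.0617021; 3: 0.0240778.
By total probability, P(X = 3) = 0.45·0.101838 + 0.23·0.0617021 + 0.32·0.0240778 = 0.0677234.

0.068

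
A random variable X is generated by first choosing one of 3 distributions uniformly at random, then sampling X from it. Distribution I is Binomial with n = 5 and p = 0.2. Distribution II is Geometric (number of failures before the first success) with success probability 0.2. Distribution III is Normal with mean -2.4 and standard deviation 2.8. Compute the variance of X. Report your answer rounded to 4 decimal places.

16.3822

Per component, I: μ=1, E[X²]=1.8; II: μ=4, E[X²]=36; III: μ=-2.4, E[X²]=13.6.
E[X] = 0.333333·1 + 0.333333·4 + 0.333333·-2.4 = 0.866667.
E[X²] = 0.333333·1.8 + 0.333333·36 + 0.333333·13.6 = 17.1333.
Var(X) = E[X²] − (E[X])² = 17.1333 − 0.751111 = 16.3822.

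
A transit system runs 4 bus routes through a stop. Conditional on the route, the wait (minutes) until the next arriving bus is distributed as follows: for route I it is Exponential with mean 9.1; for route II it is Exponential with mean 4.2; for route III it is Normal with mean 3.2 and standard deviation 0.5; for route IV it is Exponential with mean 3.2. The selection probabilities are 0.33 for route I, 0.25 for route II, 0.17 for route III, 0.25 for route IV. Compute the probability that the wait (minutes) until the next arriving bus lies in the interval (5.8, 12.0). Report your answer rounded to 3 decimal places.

0.170

Conditional on each route, P(5.8 < X < 12.0): I: 0.261197; II: 0.193906; III: 9.96443e-08; IV: 0.139728.
By total probability, P(5.8 < X < 12.0) = 0.33·0.261197 + 0.25·0.193906 + 0.17·9.96443e-08 + 0.25·0.139728 = 0.169604.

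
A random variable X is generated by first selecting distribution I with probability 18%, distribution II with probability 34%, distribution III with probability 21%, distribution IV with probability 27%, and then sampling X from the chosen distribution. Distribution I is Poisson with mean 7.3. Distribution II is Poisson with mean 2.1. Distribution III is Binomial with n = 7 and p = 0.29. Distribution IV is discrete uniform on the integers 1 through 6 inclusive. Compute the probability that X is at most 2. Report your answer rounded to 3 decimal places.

0.456

Conditional on each component, P(X ≤ 2): I: 0.0236067; II: 0.649631; III: 0.66964; IV: 0.333333.
By total probability, P(X ≤ 2) = 0.18·0.0236067 + 0.34·0.649631 + 0.21·0.66964 + 0.27·0.333333 = 0.455748.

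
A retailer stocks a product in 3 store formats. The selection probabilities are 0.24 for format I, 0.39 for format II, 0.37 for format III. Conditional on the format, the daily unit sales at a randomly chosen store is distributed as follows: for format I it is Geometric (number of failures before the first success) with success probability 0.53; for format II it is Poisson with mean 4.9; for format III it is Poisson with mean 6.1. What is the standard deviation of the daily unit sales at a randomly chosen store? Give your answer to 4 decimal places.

Per component, I: μ=0.886792, E[X²]=2.45959; II: μ=4.9, E[X²]=28.91; III: μ=6.1, E[X²]=43.31.
E[X] = 0.24·0.886792 + 0.39·4.9 + 0.37·6.1 = 4.38083.
E[X²] = 0.24·2.45959 + 0.39·28.91 + 0.37·43.31 = 27.8899.
Var(X) = E[X²] − (E[X])² = 27.8899 − 19.1917 = 8.69823.
SD(X) = √8.69823 = 2.94928.

2.9493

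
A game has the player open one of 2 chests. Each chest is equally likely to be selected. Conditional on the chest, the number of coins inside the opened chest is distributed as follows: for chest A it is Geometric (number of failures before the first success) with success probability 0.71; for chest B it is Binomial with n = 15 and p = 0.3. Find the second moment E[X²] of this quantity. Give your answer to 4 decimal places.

12.0711

For each component E[X²] = Var + (mean)², giving A: 0.742115; B: 23.4.
Overall E[X²] = 0.5·0.742115 + 0.5·23.4 = 12.0711.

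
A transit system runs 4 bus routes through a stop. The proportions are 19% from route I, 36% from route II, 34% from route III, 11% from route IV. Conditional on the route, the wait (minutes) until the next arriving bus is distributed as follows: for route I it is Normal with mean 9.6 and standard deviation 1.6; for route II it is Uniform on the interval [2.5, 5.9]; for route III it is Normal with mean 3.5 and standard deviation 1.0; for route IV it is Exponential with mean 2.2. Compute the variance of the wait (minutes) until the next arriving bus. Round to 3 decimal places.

Per component, I: μ=9.6, E[X²]=94.72; II: μ=4.2, E[X²]=18.6033; III: μ=3.5, E[X²]=13.25; IV: μ=2.2, E[X²]=9.68.
E[X] = 0.19·9.6 + 0.36·4.2 + 0.34·3.5 + 0.11·2.2 = 4.768.
E[X²] = 0.19·94.72 + 0.36·18.6033 + 0.34·13.25 + 0.11·9.68 = 30.2638.
Var(X) = E[X²] − (E[X])² = 30.2638 − 22.7338 = 7.52998.

7.530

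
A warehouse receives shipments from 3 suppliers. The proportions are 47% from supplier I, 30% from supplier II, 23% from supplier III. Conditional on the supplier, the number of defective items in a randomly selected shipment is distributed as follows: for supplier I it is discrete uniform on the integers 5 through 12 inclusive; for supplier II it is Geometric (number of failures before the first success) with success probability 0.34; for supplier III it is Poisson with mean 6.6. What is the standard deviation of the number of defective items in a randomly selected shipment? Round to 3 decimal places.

3.695

Per component, I: μ=8.5, E[X²]=77.5; II: μ=1.94118, E[X²]=9.47751; III: μ=6.6, E[X²]=50.16.
E[X] = 0.47·8.5 + 0.3·1.94118 + 0.23·6.6 = 6.09535.
E[X²] = 0.47·77.5 + 0.3·9.47751 + 0.23·50.16 = 50.8051.
Var(X) = E[X²] − (E[X])² = 50.8051 − 37.1533 = 13.6517.
SD(X) = √13.6517 = 3.69482.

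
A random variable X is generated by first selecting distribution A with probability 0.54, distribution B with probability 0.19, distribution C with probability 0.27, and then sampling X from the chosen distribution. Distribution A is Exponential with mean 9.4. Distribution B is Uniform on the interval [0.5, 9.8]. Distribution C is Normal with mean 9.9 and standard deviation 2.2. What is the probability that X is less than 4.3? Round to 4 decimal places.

0.2773

Conditional on each component, P(X < 4.3): A: 0.367103; B: 0.408602; C: 0.00545678.
By total probability, P(X < 4.3) = 0.54·0.367103 + 0.19·0.408602 + 0.27·0.00545678 = 0.277343.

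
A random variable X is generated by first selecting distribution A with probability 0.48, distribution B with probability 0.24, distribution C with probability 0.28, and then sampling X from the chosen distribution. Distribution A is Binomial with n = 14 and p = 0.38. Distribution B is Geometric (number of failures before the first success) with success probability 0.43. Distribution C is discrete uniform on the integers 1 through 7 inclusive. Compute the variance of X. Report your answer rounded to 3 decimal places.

Per component, A: μ=5.32, E[X²]=31.6008; B: μ=1.32558, E[X²]=4.83991; C: μ=4, E[X²]=20.
E[X] = 0.48·5.32 + 0.24·1.32558 + 0.28·4 = 3.99174.
E[X²] = 0.48·31.6008 + 0.24·4.83991 + 0.28·20 = 21.93.
Var(X) = E[X²] − (E[X])² = 21.93 − 15.934 = 5.99598.

5.996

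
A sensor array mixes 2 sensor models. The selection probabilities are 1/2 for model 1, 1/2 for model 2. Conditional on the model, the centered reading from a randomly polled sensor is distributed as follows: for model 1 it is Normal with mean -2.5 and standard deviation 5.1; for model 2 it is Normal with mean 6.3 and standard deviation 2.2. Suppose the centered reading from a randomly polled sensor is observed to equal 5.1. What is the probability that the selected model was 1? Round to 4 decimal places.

0.1416

Likelihoods f(5.1 | ·): 1: 0.0257706; 2: 0.156272.
Posterior ∝ prior × likelihood. Numerator for 1: 0.5·0.0257706 = 0.0128853.
Normalizing constant: 0.5·0.0257706 + 0.5·0.156272 = 0.0910214.
P(1 | observation) = 0.0128853 / 0.0910214 = 0.141563.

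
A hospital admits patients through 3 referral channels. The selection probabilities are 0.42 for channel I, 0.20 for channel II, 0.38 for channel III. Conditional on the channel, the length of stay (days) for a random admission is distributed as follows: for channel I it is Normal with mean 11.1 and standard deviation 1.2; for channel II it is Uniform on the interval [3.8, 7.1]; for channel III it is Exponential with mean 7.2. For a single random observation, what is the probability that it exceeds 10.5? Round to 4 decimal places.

Conditional on each channel, P(X > 10.5): I: 0.691462; II: 0; III: 0.232624.
By total probability, P(X > 10.5) = 0.42·0.691462 + 0.2·0 + 0.38·0.232624 = 0.378811.

0.3788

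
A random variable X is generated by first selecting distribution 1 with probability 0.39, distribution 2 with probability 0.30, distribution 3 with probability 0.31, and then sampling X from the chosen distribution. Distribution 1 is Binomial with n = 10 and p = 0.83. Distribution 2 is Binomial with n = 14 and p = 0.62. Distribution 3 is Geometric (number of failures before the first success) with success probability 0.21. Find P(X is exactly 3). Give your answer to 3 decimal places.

Conditional on each component, P(X = 3): 1: 0.000281552; 2: 0.00206965; 3: 0.103538.
By total probability, P(X = 3) = 0.39·0.000281552 + 0.3·0.00206965 + 0.31·0.103538 = 0.0328275.

0.033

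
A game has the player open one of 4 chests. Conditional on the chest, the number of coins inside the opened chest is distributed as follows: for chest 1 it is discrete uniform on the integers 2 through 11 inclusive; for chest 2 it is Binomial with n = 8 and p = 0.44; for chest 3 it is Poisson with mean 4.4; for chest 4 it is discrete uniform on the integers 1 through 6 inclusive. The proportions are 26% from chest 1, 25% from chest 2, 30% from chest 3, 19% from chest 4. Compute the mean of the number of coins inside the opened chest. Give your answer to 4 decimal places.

4.5550

Component means — 1: 6.5; 2: 3.52; 3: 4.4; 4: 3.5.
E[X] = 0.26·6.5 + 0.25·3.52 + 0.3·4.4 + 0.19·3.5 = 4.555.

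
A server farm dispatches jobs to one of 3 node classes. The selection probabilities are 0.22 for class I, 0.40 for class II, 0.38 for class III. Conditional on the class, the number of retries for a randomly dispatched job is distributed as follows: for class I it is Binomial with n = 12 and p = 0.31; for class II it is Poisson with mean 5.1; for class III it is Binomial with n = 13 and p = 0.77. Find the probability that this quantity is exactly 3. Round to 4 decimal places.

Conditional on each class, P(X = 3): I: 0.232354; II: 0.13479; III: 5.40899e-05.
By total probability, P(X = 3) = 0.22·0.232354 + 0.4·0.13479 + 0.38·5.40899e-05 = 0.105054.

0.1051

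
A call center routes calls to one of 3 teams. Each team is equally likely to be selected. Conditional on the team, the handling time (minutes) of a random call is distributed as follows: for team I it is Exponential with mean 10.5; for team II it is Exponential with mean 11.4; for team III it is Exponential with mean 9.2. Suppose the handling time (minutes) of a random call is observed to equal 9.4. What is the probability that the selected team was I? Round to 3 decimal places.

Likelihoods f(9.4 | ·): I: 0.0389057; II: 0.0384585; III: 0.039127.
Posterior ∝ prior × likelihood. Numerator for I: 0.333333·0.0389057 = 0.0129686.
Normalizing constant: 0.333333·0.0389057 + 0.333333·0.0384585 + 0.333333·0.039127 = 0.0388304.
P(I | observation) = 0.0129686 / 0.0388304 = 0.33398.

0.334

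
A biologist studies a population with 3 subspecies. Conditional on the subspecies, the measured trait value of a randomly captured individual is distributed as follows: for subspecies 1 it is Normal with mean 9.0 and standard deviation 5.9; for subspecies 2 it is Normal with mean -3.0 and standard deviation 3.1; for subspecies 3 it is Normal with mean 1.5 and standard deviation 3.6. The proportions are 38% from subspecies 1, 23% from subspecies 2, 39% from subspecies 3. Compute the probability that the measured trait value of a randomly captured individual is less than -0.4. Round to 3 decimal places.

0.321

Conditional on each subspecies, P(X < -0.4): 1: 0.0555554; 2: 0.799184; 3: 0.298827.
By total probability, P(X < -0.4) = 0.38·0.0555554 + 0.23·0.799184 + 0.39·0.298827 = 0.321466.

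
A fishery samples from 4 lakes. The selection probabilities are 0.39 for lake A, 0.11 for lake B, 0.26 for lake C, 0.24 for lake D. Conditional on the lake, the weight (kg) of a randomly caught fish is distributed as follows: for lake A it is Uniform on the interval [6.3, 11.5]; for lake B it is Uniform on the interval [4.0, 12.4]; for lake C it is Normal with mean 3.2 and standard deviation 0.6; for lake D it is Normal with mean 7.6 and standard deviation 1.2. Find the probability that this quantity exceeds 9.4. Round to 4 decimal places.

Conditional on each lake, P(X > 9.4): A: 0.403846; B: 0.357143; C: 0; D: 0.0668072.
By total probability, P(X > 9.4) = 0.39·0.403846 + 0.11·0.357143 + 0.26·0 + 0.24·0.0668072 = 0.212819.

0.2128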